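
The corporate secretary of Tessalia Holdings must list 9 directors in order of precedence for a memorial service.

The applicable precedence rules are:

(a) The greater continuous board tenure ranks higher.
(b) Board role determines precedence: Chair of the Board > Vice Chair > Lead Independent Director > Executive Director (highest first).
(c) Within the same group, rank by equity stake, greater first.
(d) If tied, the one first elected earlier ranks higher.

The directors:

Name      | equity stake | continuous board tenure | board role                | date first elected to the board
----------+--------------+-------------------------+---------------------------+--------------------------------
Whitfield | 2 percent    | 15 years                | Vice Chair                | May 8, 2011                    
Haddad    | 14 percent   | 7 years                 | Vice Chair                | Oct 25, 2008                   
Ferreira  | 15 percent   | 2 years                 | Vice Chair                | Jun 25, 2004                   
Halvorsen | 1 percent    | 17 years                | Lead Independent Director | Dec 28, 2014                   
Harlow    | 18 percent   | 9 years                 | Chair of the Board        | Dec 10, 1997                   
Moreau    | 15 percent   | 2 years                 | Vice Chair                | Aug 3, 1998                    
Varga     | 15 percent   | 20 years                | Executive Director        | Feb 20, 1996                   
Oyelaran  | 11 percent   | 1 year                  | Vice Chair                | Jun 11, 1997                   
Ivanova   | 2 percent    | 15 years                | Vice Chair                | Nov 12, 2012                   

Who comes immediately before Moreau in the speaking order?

By continuous board tenure (higher first): Varga (20 years); then Halvorsen (17 years); then Whitfield and Ivanova (both 15 years); then Harlow (9 years); then Haddad (7 years); then Moreau and Ferreira (both 2 years); then Oyelaran (1 year).
Whitfield and Ivanova are each Vice Chair, so the next rule applies.
Whitfield and Ivanova both have equity stake 2 percent, so the next rule applies.
Among Whitfield and Ivanova, by date first elected to the board (earlier first): Whitfield (May 8, 2011) before Ivanova (Nov 12, 2012).
Moreau and Ferreira are each Vice Chair, so the next rule applies.
Moreau and Ferreira both have equity stake 15 percent, so the next rule applies.
Among Moreau and Ferreira, by date first elected to the board (earlier first): Moreau (Aug 3, 1998) before Ferreira (Jun 25, 2004).
Order: Varga, Halvorsen, Whitfield, Ivanova, Harlow, Haddad, Moreau, Ferreira, Oyelaran.

Haddad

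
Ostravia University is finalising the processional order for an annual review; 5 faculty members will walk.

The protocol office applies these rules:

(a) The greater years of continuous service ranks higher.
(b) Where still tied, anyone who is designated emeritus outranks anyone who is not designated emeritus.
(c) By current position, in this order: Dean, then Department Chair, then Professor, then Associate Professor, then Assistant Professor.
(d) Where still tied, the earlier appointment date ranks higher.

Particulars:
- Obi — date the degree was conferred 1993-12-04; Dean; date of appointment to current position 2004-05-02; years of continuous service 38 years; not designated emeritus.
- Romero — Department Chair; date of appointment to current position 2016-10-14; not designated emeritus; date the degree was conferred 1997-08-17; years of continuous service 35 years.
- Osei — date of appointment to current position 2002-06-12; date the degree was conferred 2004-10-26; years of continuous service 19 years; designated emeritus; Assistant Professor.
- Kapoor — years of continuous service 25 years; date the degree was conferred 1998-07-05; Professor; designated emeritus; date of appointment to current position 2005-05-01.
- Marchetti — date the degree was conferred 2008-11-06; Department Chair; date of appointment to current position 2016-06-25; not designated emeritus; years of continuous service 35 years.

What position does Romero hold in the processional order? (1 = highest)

By years of continuous service (higher first): Obi (38 years); then Marchetti and Romero (both 35 years); then Kapoor (25 years); then Osei (19 years).
Marchetti and Romero are each not designated emeritus, so the next rule applies.
Marchetti and Romero are each Department Chair, so the next rule applies.
Among Marchetti and Romero, by date of appointment to current position (earlier first): Marchetti (2016-06-25) before Romero (2016-10-14).
Order: Obi, Marchetti, Romero, Kapoor, Osei. So position 3.

3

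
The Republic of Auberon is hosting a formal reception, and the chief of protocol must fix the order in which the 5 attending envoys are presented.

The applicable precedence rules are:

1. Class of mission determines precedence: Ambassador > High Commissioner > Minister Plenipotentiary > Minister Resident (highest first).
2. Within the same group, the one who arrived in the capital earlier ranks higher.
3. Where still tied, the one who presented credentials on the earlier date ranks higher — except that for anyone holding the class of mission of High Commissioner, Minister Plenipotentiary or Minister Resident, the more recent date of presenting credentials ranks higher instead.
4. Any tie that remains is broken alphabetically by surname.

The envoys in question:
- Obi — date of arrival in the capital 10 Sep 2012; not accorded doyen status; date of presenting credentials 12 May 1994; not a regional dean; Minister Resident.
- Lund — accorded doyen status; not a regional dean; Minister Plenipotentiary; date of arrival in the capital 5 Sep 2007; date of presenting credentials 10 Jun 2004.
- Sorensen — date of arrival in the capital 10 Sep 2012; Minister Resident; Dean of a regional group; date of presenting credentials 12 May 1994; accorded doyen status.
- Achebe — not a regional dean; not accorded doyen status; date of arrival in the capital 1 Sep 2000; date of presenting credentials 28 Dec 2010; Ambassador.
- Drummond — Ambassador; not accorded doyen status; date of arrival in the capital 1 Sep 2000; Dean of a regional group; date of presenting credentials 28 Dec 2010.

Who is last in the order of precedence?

By class of mission: Achebe and Drummond (Ambassador); then Lund (Minister Plenipotentiary); then Obi and Sorensen (Minister Resident).
Achebe and Drummond both have date of arrival in the capital 1 Sep 2000, so the next rule applies.
Achebe and Drummond both have date of presenting credentials 28 Dec 2010, so the next rule applies.
Among Achebe and Drummond, alphabetically by surname: Achebe before Drummond.
Obi and Sorensen both have date of arrival in the capital 10 Sep 2012, so the next rule applies.
Obi and Sorensen both have date of presenting credentials 12 May 1994, so the next rule applies.
Among Obi and Sorensen, alphabetically by surname: Obi before Sorensen.
Order: Achebe, Drummond, Lund, Obi, Sorensen.

Sorensen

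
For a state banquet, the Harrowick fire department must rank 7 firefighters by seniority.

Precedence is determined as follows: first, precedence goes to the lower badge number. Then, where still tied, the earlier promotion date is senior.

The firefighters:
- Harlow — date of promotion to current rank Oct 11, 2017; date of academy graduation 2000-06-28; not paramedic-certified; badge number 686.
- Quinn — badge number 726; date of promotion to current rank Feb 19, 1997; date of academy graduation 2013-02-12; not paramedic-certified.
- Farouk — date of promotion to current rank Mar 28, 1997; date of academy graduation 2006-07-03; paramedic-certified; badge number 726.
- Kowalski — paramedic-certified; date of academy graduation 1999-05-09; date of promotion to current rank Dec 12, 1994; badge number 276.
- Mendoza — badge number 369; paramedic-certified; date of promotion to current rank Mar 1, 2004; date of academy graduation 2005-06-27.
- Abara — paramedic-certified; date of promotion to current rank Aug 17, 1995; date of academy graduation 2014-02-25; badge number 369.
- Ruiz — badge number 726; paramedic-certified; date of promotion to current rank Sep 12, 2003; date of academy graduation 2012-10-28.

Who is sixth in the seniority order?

Farouk

By badge number (lower first): Kowalski (276); then Abara and Mendoza (both 369); then Harlow (686); then Quinn, Farouk and Ruiz (each 726).
Among Abara and Mendoza, by date of promotion to current rank (earlier first): Abara (Aug 17, 1995) before Mendoza (Mar 1, 2004).
Among Quinn, Farouk and Ruiz, by date of promotion to current rank (earlier first): Quinn (Feb 19, 1997) before Farouk (Mar 28, 1997) before Ruiz (Sep 12, 2003).
Order: Kowalski, Abara, Mendoza, Harlow, Quinn, Farouk, Ruiz.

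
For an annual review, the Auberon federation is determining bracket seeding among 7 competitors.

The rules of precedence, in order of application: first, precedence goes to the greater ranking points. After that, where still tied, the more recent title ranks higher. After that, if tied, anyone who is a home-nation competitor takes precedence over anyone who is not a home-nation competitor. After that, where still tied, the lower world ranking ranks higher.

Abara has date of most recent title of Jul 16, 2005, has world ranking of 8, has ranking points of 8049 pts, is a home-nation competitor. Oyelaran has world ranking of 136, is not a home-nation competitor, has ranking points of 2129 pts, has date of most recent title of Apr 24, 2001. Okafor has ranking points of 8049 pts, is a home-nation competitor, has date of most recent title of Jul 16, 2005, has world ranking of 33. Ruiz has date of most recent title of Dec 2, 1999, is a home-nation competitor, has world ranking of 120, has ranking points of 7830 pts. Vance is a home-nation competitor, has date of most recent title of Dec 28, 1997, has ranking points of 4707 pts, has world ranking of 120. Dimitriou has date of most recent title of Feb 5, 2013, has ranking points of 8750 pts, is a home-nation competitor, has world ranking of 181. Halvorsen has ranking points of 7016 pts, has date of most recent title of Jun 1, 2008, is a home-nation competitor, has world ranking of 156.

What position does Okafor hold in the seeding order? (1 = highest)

By ranking points (higher first): Dimitriou (8750 pts); then Abara and Okafor (both 8049 pts); then Ruiz (7830 pts); then Halvorsen (7016 pts); then Vance (4707 pts); then Oyelaran (2129 pts).
Abara and Okafor both have date of most recent title Jul 16, 2005, so the next rule applies.
Abara and Okafor are each a home-nation competitor, so the next rule applies.
Among Abara and Okafor, by world ranking (lower first): Abara (8) before Okafor (33).
Order: Dimitriou, Abara, Okafor, Ruiz, Halvorsen, Vance, Oyelaran. So position 3.

3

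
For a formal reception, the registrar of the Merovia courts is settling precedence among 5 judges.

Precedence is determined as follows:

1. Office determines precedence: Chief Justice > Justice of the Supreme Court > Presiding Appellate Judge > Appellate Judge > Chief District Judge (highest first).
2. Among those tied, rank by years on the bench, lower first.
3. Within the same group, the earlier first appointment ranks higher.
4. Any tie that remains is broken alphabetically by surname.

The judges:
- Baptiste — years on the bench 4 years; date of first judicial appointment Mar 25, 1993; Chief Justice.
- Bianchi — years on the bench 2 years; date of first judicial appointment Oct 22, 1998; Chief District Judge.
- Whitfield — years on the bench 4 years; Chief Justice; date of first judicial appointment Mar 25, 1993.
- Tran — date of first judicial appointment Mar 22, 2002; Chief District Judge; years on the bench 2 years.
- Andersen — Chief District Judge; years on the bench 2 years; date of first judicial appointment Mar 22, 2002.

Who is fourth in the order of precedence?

Andersen

By office: Baptiste and Whitfield (Chief Justice); then Bianchi, Andersen and Tran (Chief District Judge).
Baptiste and Whitfield both have years on the bench 4 years, so the next rule applies.
Baptiste and Whitfield both have date of first judicial appointment Mar 25, 1993, so the next rule applies.
Among Baptiste and Whitfield, alphabetically by surname: Baptiste before Whitfield.
Bianchi, Andersen and Tran all have years on the bench 2 years, so the next rule applies.
Among Bianchi, Andersen and Tran, by date of first judicial appointment (earlier first): Bianchi (Oct 22, 1998) before Andersen and Tran (Mar 22, 2002).
Among Andersen and Tran, alphabetically by surname: Andersen before Tran.
Order: Baptiste, Whitfield, Bianchi, Andersen, Tran.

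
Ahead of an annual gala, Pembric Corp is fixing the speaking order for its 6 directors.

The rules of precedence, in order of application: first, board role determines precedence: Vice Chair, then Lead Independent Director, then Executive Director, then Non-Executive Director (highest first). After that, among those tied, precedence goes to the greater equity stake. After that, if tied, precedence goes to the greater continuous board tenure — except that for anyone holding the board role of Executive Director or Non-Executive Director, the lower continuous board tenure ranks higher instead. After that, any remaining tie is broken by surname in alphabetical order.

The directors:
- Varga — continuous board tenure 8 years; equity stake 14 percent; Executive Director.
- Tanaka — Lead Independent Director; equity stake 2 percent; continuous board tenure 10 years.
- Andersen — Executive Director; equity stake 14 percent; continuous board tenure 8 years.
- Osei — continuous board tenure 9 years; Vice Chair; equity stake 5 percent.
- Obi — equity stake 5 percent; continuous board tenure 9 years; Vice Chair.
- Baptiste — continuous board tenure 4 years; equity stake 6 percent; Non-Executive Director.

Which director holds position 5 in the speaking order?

Varga

By board role: Obi and Osei (Vice Chair); then Tanaka (Lead Independent Director); then Andersen and Varga (Executive Director); then Baptiste (Non-Executive Director).
Obi and Osei both have equity stake 5 percent, so the next rule applies.
Obi and Osei both have continuous board tenure 9 years, so the next rule applies.
Among Obi and Osei, alphabetically by surname: Obi before Osei.
Andersen and Varga both have equity stake 14 percent, so the next rule applies.
Andersen and Varga both have continuous board tenure 8 years, so the next rule applies.
Among Andersen and Varga, alphabetically by surname: Andersen before Varga.
Order: Obi, Osei, Tanaka, Andersen, Varga, Baptiste.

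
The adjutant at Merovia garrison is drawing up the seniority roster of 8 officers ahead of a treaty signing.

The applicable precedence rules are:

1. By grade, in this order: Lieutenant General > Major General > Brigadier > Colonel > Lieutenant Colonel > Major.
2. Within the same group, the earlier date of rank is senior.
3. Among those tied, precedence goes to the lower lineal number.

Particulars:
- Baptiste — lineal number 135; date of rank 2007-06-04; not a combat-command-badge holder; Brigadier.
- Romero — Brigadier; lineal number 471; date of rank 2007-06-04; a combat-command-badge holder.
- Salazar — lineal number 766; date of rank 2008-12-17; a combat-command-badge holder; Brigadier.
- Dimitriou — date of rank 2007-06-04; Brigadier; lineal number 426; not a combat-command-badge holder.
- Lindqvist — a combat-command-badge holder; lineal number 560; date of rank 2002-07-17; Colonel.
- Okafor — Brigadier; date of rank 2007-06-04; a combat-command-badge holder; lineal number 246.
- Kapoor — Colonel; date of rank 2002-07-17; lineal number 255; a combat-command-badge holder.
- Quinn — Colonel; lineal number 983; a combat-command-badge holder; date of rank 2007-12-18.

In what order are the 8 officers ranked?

Baptiste, Okafor, Dimitriou, Romero, Salazar, Kapoor, Lindqvist, Quinn

By grade: Baptiste, Okafor, Dimitriou, Romero and Salazar (Brigadier); then Kapoor, Lindqvist and Quinn (Colonel).
Among Baptiste, Okafor, Dimitriou, Romero and Salazar, by date of rank (earlier first): Baptiste, Okafor, Dimitriou and Romero (2007-06-04) before Salazar (2008-12-17).
Among Baptiste, Okafor, Dimitriou and Romero, by lineal number (lower first): Baptiste (135) before Okafor (246) before Dimitriou (426) before Romero (471).
Among Kapoor, Lindqvist and Quinn, by date of rank (earlier first): Kapoor and Lindqvist (2002-07-17) before Quinn (2007-12-18).
Among Kapoor and Lindqvist, by lineal number (lower first): Kapoor (255) before Lindqvist (560).
Full order: Baptiste, Okafor, Dimitriou, Romero, Salazar, Kapoor, Lindqvist, Quinn.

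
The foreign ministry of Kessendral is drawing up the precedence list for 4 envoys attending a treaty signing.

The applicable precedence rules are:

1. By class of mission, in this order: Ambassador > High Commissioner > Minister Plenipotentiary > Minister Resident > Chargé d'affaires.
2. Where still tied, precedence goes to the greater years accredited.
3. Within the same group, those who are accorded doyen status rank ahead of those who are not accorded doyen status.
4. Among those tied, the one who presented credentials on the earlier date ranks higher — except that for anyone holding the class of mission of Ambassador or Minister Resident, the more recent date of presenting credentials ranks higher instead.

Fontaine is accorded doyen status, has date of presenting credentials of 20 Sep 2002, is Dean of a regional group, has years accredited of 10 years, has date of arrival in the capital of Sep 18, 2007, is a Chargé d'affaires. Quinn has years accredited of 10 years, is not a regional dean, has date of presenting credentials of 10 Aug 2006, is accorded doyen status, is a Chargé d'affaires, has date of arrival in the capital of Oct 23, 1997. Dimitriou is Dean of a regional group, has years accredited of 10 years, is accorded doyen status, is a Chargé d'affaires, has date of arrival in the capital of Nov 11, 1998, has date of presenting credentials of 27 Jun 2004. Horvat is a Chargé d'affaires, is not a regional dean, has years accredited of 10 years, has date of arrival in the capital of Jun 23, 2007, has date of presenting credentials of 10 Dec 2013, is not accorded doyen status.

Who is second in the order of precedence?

Dimitriou

By class of mission: Fontaine, Dimitriou, Quinn and Horvat (Chargé d'affaires).
Fontaine, Dimitriou, Quinn and Horvat all have years accredited 10 years, so the next rule applies.
Among Fontaine, Dimitriou, Quinn and Horvat, accorded doyen status before not accorded doyen status: Fontaine, Dimitriou and Quinn (accorded doyen status) before Horvat (not accorded doyen status).
Among Fontaine, Dimitriou and Quinn, by date of presenting credentials (earlier first): Fontaine (20 Sep 2002) before Dimitriou (27 Jun 2004) before Quinn (10 Aug 2006).
Order: Fontaine, Dimitriou, Quinn, Horvat.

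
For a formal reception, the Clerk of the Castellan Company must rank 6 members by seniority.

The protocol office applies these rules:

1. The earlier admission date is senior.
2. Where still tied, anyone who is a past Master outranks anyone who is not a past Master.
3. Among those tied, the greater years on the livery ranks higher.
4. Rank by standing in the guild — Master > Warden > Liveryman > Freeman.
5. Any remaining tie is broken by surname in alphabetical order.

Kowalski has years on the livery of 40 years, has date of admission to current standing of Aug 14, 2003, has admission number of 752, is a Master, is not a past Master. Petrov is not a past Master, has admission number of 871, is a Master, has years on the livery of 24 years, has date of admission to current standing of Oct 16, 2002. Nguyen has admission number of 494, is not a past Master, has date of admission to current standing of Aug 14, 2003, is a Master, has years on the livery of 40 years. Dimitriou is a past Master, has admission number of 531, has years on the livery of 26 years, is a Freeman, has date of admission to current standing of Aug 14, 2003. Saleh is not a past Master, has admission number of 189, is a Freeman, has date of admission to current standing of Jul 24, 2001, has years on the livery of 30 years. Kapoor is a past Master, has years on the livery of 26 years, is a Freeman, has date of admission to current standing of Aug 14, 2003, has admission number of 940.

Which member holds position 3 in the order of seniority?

Dimitriou

By date of admission to current standing (earlier first): Saleh (Jul 24, 2001); then Petrov (Oct 16, 2002); then Dimitriou, Kapoor, Kowalski and Nguyen (each Aug 14, 2003).
Among Dimitriou, Kapoor, Kowalski and Nguyen, a past Master before not a past Master: Dimitriou and Kapoor (a past Master) before Kowalski and Nguyen (not a past Master).
Dimitriou and Kapoor both have years on the livery 26 years, so the next rule applies.
Dimitriou and Kapoor are each Freeman, so the next rule applies.
Among Dimitriou and Kapoor, alphabetically by surname: Dimitriou before Kapoor.
Kowalski and Nguyen both have years on the livery 40 years, so the next rule applies.
Kowalski and Nguyen are each Master, so the next rule applies.
Among Kowalski and Nguyen, alphabetically by surname: Kowalski before Nguyen.
Order: Saleh, Petrov, Dimitriou, Kapoor, Kowalski, Nguyen.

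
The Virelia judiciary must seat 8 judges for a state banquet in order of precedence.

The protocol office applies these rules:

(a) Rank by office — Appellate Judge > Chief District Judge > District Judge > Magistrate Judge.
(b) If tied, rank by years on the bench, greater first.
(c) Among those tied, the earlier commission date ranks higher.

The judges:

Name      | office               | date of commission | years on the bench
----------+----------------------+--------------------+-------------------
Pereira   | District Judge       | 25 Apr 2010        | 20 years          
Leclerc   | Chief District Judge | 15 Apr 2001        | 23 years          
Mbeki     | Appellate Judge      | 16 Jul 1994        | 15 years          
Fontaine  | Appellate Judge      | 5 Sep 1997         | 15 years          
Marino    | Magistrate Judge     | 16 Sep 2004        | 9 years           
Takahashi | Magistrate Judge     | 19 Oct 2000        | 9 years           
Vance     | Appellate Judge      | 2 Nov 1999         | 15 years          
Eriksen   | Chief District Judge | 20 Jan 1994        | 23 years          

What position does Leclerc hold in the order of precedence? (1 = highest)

By office: Mbeki, Fontaine and Vance (Appellate Judge); then Eriksen and Leclerc (Chief District Judge); then Pereira (District Judge); then Takahashi and Marino (Magistrate Judge).
Mbeki, Fontaine and Vance all have years on the bench 15 years, so the next rule applies.
Among Mbeki, Fontaine and Vance, by date of commission (earlier first): Mbeki (16 Jul 1994) before Fontaine (5 Sep 1997) before Vance (2 Nov 1999).
Eriksen and Leclerc both have years on the bench 23 years, so the next rule applies.
Among Eriksen and Leclerc, by date of commission (earlier first): Eriksen (20 Jan 1994) before Leclerc (15 Apr 2001).
Takahashi and Marino both have years on the bench 9 years, so the next rule applies.
Among Takahashi and Marino, by date of commission (earlier first): Takahashi (19 Oct 2000) before Marino (16 Sep 2004).
Order: Mbeki, Fontaine, Vance, Eriksen, Leclerc, Pereira, Takahashi, Marino. So position 5.

5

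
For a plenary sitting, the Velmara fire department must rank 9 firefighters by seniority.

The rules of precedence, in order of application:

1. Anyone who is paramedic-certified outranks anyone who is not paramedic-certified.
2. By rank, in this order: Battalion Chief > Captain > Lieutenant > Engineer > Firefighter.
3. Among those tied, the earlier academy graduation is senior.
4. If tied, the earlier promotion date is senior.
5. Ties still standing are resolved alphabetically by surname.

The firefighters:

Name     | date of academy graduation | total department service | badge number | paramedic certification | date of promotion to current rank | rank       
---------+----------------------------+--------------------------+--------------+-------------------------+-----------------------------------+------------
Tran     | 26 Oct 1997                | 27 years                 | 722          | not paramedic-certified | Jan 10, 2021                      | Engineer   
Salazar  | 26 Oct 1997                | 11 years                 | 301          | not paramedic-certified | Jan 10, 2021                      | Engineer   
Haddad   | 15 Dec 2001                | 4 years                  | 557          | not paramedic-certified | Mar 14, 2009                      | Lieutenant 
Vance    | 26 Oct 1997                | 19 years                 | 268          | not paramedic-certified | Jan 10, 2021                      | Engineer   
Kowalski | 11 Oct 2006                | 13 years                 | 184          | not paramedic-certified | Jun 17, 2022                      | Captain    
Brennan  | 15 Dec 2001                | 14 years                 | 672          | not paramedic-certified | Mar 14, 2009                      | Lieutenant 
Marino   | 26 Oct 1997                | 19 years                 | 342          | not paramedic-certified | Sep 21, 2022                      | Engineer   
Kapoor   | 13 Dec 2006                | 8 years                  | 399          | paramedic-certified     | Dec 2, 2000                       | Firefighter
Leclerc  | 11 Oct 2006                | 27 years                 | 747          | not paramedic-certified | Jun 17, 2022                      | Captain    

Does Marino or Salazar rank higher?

By the first rule: Kapoor (paramedic-certified); then Kowalski, Leclerc, Brennan, Haddad, Salazar, Tran, Vance and Marino (each not paramedic-certified).
Among Kowalski, Leclerc, Brennan, Haddad, Salazar, Tran, Vance and Marino, by rank: Kowalski and Leclerc (Captain) before Brennan and Haddad (Lieutenant) before Salazar, Tran, Vance and Marino (Engineer).
Kowalski and Leclerc both have date of academy graduation 11 Oct 2006, so the next rule applies.
Kowalski and Leclerc both have date of promotion to current rank Jun 17, 2022, so the next rule applies.
Among Kowalski and Leclerc, alphabetically by surname: Kowalski before Leclerc.
Brennan and Haddad both have date of academy graduation 15 Dec 2001, so the next rule applies.
Brennan and Haddad both have date of promotion to current rank Mar 14, 2009, so the next rule applies.
Among Brennan and Haddad, alphabetically by surname: Brennan before Haddad.
Salazar, Tran, Vance and Marino all have date of academy graduation 26 Oct 1997, so the next rule applies.
Among Salazar, Tran, Vance and Marino, by date of promotion to current rank (earlier first): Salazar, Tran and Vance (Jan 10, 2021) before Marino (Sep 21, 2022).
Among Salazar, Tran and Vance, alphabetically by surname: Salazar before Tran before Vance.
So Salazar takes precedence.

Salazar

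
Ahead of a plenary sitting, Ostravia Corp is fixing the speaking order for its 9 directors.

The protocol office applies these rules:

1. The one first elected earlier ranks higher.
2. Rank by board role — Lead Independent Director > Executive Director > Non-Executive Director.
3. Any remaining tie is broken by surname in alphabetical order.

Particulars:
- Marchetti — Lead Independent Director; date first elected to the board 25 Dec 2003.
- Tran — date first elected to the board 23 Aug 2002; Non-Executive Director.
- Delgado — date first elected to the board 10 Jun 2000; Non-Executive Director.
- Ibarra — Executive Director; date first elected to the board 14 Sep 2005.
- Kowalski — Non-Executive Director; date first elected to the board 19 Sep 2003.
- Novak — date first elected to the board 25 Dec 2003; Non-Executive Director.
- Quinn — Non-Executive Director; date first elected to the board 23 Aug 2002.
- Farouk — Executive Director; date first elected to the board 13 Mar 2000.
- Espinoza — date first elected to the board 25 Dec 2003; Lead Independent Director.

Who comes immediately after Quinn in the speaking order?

By date first elected to the board (earlier first): Farouk (13 Mar 2000); then Delgado (10 Jun 2000); then Quinn and Tran (both 23 Aug 2002); then Kowalski (19 Sep 2003); then Espinoza, Marchetti and Novak (each 25 Dec 2003); then Ibarra (14 Sep 2005).
Quinn and Tran are each Non-Executive Director, so the next rule applies.
Among Quinn and Tran, alphabetically by surname: Quinn before Tran.
Among Espinoza, Marchetti and Novak, by board role: Espinoza and Marchetti (Lead Independent Director) before Novak (Non-Executive Director).
Among Espinoza and Marchetti, alphabetically by surname: Espinoza before Marchetti.
Order: Farouk, Delgado, Quinn, Tran, Kowalski, Espinoza, Marchetti, Novak, Ibarra.

Tran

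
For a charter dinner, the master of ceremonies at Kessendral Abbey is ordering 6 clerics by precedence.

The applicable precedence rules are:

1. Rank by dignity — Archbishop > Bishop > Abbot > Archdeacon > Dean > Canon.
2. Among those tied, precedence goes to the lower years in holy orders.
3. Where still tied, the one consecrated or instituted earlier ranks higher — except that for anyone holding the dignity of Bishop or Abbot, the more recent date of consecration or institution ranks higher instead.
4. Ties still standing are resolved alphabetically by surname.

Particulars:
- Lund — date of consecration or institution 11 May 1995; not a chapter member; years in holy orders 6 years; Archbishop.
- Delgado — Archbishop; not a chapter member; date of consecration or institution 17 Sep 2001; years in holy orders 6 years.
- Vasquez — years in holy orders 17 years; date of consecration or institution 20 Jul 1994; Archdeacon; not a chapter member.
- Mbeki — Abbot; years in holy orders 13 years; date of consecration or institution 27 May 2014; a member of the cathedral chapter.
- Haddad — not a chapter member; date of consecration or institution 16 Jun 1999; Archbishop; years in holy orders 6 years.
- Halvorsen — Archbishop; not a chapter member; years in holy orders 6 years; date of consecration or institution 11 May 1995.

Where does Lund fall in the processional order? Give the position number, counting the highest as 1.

By dignity: Halvorsen, Lund, Haddad and Delgado (Archbishop); then Mbeki (Abbot); then Vasquez (Archdeacon).
Halvorsen, Lund, Haddad and Delgado all have years in holy orders 6 years, so the next rule applies.
Among Halvorsen, Lund, Haddad and Delgado, by date of consecration or institution (earlier first): Halvorsen and Lund (11 May 1995) before Haddad (16 Jun 1999) before Delgado (17 Sep 2001).
Among Halvorsen and Lund, alphabetically by surname: Halvorsen before Lund.
Order: Halvorsen, Lund, Haddad, Delgado, Mbeki, Vasquez. So position 2.

2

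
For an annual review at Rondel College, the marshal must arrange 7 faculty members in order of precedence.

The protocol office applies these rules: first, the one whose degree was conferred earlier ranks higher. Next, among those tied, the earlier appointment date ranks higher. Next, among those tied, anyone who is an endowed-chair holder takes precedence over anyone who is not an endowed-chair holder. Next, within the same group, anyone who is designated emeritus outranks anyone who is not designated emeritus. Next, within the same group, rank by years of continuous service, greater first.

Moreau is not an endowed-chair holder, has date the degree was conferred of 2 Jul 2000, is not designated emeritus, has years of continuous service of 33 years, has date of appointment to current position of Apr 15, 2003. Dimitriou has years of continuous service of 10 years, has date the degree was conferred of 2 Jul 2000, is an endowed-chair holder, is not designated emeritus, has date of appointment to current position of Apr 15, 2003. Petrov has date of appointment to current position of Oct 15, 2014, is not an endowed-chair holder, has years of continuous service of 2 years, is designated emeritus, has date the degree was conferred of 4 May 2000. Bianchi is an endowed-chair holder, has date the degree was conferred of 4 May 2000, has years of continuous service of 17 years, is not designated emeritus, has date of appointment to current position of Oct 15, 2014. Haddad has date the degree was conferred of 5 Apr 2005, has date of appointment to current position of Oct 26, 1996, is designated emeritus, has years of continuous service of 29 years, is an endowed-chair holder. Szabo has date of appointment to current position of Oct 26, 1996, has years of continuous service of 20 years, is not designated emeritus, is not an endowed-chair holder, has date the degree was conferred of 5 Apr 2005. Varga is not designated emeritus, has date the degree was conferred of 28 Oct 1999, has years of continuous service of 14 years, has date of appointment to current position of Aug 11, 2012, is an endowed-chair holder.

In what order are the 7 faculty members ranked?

Varga, Bianchi, Petrov, Dimitriou, Moreau, Haddad, Szabo

By date the degree was conferred (earlier first): Varga (28 Oct 1999); then Bianchi and Petrov (both 4 May 2000); then Dimitriou and Moreau (both 2 Jul 2000); then Haddad and Szabo (both 5 Apr 2005).
Bianchi and Petrov both have date of appointment to current position Oct 15, 2014, so the next rule applies.
Among Bianchi and Petrov, an endowed-chair holder before not an endowed-chair holder: Bianchi (an endowed-chair holder) before Petrov (not an endowed-chair holder).
Dimitriou and Moreau both have date of appointment to current position Apr 15, 2003, so the next rule applies.
Among Dimitriou and Moreau, an endowed-chair holder before not an endowed-chair holder: Dimitriou (an endowed-chair holder) before Moreau (not an endowed-chair holder).
Haddad and Szabo both have date of appointment to current position Oct 26, 1996, so the next rule applies.
Among Haddad and Szabo, an endowed-chair holder before not an endowed-chair holder: Haddad (an endowed-chair holder) before Szabo (not an endowed-chair holder).
Full order: Varga, Bianchi, Petrov, Dimitriou, Moreau, Haddad, Szabo.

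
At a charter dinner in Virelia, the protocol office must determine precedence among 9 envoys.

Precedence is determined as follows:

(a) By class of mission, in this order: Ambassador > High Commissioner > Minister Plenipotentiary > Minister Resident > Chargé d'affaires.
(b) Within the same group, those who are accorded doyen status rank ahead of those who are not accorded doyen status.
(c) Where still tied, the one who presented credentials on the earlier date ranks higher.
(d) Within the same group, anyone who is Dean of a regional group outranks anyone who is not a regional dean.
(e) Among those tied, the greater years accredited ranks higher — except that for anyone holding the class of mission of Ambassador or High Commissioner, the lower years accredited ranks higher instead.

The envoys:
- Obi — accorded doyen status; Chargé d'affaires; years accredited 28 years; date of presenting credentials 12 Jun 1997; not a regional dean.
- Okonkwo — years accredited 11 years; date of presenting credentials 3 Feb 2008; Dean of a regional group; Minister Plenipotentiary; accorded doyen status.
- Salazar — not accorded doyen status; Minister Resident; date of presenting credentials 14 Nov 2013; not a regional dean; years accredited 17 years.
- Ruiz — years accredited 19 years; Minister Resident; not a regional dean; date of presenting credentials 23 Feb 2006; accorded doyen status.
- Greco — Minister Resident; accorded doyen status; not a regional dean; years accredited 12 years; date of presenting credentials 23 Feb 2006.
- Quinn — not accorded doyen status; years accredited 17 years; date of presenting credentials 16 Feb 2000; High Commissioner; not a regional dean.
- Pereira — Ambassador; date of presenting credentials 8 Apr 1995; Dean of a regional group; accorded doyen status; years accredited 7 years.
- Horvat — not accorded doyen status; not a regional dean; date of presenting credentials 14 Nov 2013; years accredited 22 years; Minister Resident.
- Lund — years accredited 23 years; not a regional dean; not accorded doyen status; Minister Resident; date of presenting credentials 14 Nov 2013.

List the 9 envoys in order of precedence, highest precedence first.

By class of mission: Pereira (Ambassador); then Quinn (High Commissioner); then Okonkwo (Minister Plenipotentiary); then Ruiz, Greco, Lund, Horvat and Salazar (Minister Resident); then Obi (Chargé d'affaires).
Among Ruiz, Greco, Lund, Horvat and Salazar, accorded doyen status before not accorded doyen status: Ruiz and Greco (accorded doyen status) before Lund, Horvat and Salazar (not accorded doyen status).
Ruiz and Greco both have date of presenting credentials 23 Feb 2006, so the next rule applies.
Ruiz and Greco are each not a regional dean, so the next rule applies.
Among Ruiz and Greco, by years accredited (higher first): Ruiz (19 years) before Greco (12 years).
Lund, Horvat and Salazar all have date of presenting credentials 14 Nov 2013, so the next rule applies.
Lund, Horvat and Salazar are each not a regional dean, so the next rule applies.
Among Lund, Horvat and Salazar, by years accredited (higher first): Lund (23 years) before Horvat (22 years) before Salazar (17 years).
Full order: Pereira, Quinn, Okonkwo, Ruiz, Greco, Lund, Horvat, Salazar, Obi.

Pereira, Quinn, Okonkwo, Ruiz, Greco, Lund, Horvat, Salazar, Obi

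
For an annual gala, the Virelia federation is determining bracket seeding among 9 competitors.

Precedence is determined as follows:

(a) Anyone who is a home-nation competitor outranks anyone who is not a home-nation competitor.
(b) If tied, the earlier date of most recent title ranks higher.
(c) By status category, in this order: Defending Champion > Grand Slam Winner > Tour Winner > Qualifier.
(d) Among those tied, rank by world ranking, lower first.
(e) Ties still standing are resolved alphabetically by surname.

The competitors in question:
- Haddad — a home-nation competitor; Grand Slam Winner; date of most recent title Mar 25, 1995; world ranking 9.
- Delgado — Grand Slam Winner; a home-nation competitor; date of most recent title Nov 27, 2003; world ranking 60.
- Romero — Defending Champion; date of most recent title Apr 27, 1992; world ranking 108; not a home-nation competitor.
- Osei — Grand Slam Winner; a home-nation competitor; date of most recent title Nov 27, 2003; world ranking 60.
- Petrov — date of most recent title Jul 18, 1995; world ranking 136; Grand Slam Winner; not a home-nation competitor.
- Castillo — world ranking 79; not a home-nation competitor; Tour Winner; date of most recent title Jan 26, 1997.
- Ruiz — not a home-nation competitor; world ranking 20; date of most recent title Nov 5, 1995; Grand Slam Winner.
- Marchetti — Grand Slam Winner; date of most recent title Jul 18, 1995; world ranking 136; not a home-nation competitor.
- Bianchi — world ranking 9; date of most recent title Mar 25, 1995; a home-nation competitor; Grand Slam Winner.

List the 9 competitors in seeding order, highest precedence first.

By the first rule: Bianchi, Haddad, Delgado and Osei (each a home-nation competitor); then Romero, Marchetti, Petrov, Ruiz and Castillo (each not a home-nation competitor).
Among Bianchi, Haddad, Delgado and Osei, by date of most recent title (earlier first): Bianchi and Haddad (Mar 25, 1995) before Delgado and Osei (Nov 27, 2003).
Bianchi and Haddad are each Grand Slam Winner, so the next rule applies.
Bianchi and Haddad both have world ranking 9, so the next rule applies.
Among Bianchi and Haddad, alphabetically by surname: Bianchi before Haddad.
Delgado and Osei are each Grand Slam Winner, so the next rule applies.
Delgado and Osei both have world ranking 60, so the next rule applies.
Among Delgado and Osei, alphabetically by surname: Delgado before Osei.
Among Romero, Marchetti, Petrov, Ruiz and Castillo, by date of most recent title (earlier first): Romero (Apr 27, 1992) before Marchetti and Petrov (Jul 18, 1995) before Ruiz (Nov 5, 1995) before Castillo (Jan 26, 1997).
Marchetti and Petrov are each Grand Slam Winner, so the next rule applies.
Marchetti and Petrov both have world ranking 136, so the next rule applies.
Among Marchetti and Petrov, alphabetically by surname: Marchetti before Petrov.
Full order: Bianchi, Haddad, Delgado, Osei, Romero, Marchetti, Petrov, Ruiz, Castillo.

Bianchi, Haddad, Delgado, Osei, Romero, Marchetti, Petrov, Ruiz, Castillo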